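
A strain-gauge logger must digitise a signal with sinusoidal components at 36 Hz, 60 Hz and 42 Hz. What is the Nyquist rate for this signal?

Highest-frequency component: 60 Hz.
Nyquist rate = 2 × 60 Hz = 120 Hz.

120 Hz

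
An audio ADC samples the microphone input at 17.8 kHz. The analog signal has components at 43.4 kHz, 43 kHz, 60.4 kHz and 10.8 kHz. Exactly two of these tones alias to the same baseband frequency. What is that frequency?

7 kHz

fs/2 = 8.9 kHz.
43.4 kHz mod fs = 7.8 kHz.
7.8 kHz ≤ fs/2 = 8.9 kHz, appears at 7.8 kHz.
43 kHz mod fs = 7.4 kHz.
7.4 kHz ≤ fs/2 = 8.9 kHz, appears at 7.4 kHz.
60.4 kHz mod fs = 7 kHz.
7 kHz ≤ fs/2 = 8.9 kHz, appears at 7 kHz.
10.8 kHz > fs/2 = 8.9 kHz, folds to fs − 10.8 kHz = 7 kHz.
10.8 kHz and 60.4 kHz both map to 7 kHz.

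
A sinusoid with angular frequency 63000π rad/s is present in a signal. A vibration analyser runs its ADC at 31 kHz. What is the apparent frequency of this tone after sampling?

0.5 kHz

ω = 63000π rad/s → f = ω/(2π) = 31500 Hz = 31.5 kHz.
31.5 kHz mod fs = 0.5 kHz.
0.5 kHz ≤ fs/2 = 15.5 kHz, appears at 0.5 kHz.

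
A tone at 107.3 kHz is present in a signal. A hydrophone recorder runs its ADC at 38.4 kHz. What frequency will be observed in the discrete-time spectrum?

107.3 kHz mod fs = 30.5 kHz.
30.5 kHz > fs/2 = 19.2 kHz, folds to fs − 30.5 kHz = 7.9 kHz.

7.9 kHz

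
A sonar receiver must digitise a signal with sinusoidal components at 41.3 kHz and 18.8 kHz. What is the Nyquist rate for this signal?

82.6 kHz

Highest-frequency component: 41.3 kHz.
Nyquist rate = 2 × 41.3 kHz = 82.6 kHz.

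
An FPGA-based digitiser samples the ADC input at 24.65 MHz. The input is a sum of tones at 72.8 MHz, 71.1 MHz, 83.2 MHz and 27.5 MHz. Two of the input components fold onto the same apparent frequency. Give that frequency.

fs/2 = 12.325 MHz.
72.8 MHz mod fs = 23.5 MHz.
23.5 MHz > fs/2 = 12.325 MHz, folds to fs − 23.5 MHz = 1.15 MHz.
71.1 MHz mod fs = 21.8 MHz.
21.8 MHz > fs/2 = 12.325 MHz, folds to fs − 21.8 MHz = 2.85 MHz.
83.2 MHz mod fs = 9.25 MHz.
9.25 MHz ≤ fs/2 = 12.325 MHz, appears at 9.25 MHz.
27.5 MHz mod fs = 2.85 MHz.
2.85 MHz ≤ fs/2 = 12.325 MHz, appears at 2.85 MHz.
27.5 MHz and 71.1 MHz both map to 2.85 MHz.

2.85 MHz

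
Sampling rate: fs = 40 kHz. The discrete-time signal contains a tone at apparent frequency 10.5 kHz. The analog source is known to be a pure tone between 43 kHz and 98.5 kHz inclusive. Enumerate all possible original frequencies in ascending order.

Frequencies that alias to 10.5 kHz are k·fs ± 10.5 kHz for integer k ≥ 0.
k=0: 10.5 kHz.
k=1: 29.5 kHz, 50.5 kHz.
k=2: 69.5 kHz, 90.5 kHz.
k=3: 109.5 kHz, 130.5 kHz.
Within [43 kHz, 98.5 kHz]: 50.5 kHz, 69.5 kHz, 90.5 kHz.

50.5 kHz, 69.5 kHz, 90.5 kHz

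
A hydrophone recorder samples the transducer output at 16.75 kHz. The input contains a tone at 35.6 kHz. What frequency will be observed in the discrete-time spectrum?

2.1 kHz

35.6 kHz mod fs = 2.1 kHz.
2.1 kHz ≤ fs/2 = 8.375 kHz, appears at 2.1 kHz.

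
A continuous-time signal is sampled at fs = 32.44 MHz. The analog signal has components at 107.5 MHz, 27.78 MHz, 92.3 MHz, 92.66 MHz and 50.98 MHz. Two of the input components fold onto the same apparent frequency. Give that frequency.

4.66 MHz

fs/2 = 16.22 MHz.
107.5 MHz mod fs = 10.18 MHz.
10.18 MHz ≤ fs/2 = 16.22 MHz, appears at 10.18 MHz.
27.78 MHz > fs/2 = 16.22 MHz, folds to fs − 27.78 MHz = 4.66 MHz.
92.3 MHz mod fs = 27.42 MHz.
27.42 MHz > fs/2 = 16.22 MHz, folds to fs − 27.42 MHz = 5.02 MHz.
92.66 MHz mod fs = 27.78 MHz.
27.78 MHz > fs/2 = 16.22 MHz, folds to fs − 27.78 MHz = 4.66 MHz.
50.98 MHz mod fs = 18.54 MHz.
18.54 MHz > fs/2 = 16.22 MHz, folds to fs − 18.54 MHz = 13.9 MHz.
27.78 MHz and 92.66 MHz both map to 4.66 MHz.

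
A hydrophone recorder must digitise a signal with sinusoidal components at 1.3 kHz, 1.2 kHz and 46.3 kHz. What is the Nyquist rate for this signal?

Highest-frequency component: 46.3 kHz.
Nyquist rate = 2 × 46.3 kHz = 92.6 kHz.

92.6 kHz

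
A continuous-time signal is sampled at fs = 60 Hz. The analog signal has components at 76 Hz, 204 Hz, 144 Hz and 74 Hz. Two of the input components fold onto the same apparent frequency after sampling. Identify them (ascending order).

144 Hz, 204 Hz

fs/2 = 30 Hz.
76 Hz mod fs = 16 Hz.
16 Hz ≤ fs/2 = 30 Hz, appears at 16 Hz.
204 Hz mod fs = 24 Hz.
24 Hz ≤ fs/2 = 30 Hz, appears at 24 Hz.
144 Hz mod fs = 24 Hz.
24 Hz ≤ fs/2 = 30 Hz, appears at 24 Hz.
74 Hz mod fs = 14 Hz.
14 Hz ≤ fs/2 = 30 Hz, appears at 14 Hz.
144 Hz and 204 Hz both map to 24 Hz.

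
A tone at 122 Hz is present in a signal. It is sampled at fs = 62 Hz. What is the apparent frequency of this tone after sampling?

2 Hz

122 Hz mod fs = 60 Hz.
60 Hz > fs/2 = 31 Hz, folds to fs − 60 Hz = 2 Hz.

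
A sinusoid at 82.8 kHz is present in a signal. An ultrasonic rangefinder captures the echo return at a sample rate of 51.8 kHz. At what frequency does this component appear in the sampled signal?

82.8 kHz mod fs = 31 kHz.
31 kHz > fs/2 = 25.9 kHz, folds to fs − 31 kHz = 20.8 kHz.

20.8 kHz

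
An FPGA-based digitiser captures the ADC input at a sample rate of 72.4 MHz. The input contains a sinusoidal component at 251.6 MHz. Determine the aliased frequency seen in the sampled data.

251.6 MHz mod fs = 34.4 MHz.
34.4 MHz ≤ fs/2 = 36.2 MHz, appears at 34.4 MHz.

34.4 MHz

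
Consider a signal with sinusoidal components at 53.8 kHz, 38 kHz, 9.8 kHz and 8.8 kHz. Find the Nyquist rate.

107.6 kHz

Highest-frequency component: 53.8 kHz.
Nyquist rate = 2 × 53.8 kHz = 107.6 kHz.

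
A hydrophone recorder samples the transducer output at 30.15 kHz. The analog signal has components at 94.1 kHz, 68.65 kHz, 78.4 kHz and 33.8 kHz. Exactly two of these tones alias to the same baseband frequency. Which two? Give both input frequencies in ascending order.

33.8 kHz, 94.1 kHz

fs/2 = 15.075 kHz.
94.1 kHz mod fs = 3.65 kHz.
3.65 kHz ≤ fs/2 = 15.075 kHz, appears at 3.65 kHz.
68.65 kHz mod fs = 8.35 kHz.
8.35 kHz ≤ fs/2 = 15.075 kHz, appears at 8.35 kHz.
78.4 kHz mod fs = 18.1 kHz.
18.1 kHz > fs/2 = 15.075 kHz, folds to fs − 18.1 kHz = 12.05 kHz.
33.8 kHz mod fs = 3.65 kHz.
3.65 kHz ≤ fs/2 = 15.075 kHz, appears at 3.65 kHz.
33.8 kHz and 94.1 kHz both map to 3.65 kHz.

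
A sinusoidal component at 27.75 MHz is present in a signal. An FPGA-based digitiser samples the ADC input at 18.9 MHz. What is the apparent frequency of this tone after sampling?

27.75 MHz mod fs = 8.85 MHz.
8.85 MHz ≤ fs/2 = 9.45 MHz, appears at 8.85 MHz.

8.85 MHz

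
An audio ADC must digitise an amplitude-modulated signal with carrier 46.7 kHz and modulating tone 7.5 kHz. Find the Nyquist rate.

108.4 kHz

AM sidebands sit at fc ± fm = 39.2 kHz and 54.2 kHz.
Highest-frequency component: 54.2 kHz.
Nyquist rate = 2 × 54.2 kHz = 108.4 kHz.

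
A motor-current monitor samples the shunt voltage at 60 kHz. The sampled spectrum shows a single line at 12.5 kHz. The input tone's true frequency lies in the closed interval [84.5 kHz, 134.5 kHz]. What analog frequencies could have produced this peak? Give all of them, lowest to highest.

Frequencies that alias to 12.5 kHz are k·fs ± 12.5 kHz for integer k ≥ 0.
k=0: 12.5 kHz.
k=1: 47.5 kHz, 72.5 kHz.
k=2: 107.5 kHz, 132.5 kHz.
k=3: 167.5 kHz, 192.5 kHz.
Within [84.5 kHz, 134.5 kHz]: 107.5 kHz, 132.5 kHz.

107.5 kHz, 132.5 kHz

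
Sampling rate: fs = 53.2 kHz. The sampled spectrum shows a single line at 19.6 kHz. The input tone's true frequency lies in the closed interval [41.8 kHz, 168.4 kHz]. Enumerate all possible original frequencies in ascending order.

Frequencies that alias to 19.6 kHz are k·fs ± 19.6 kHz for integer k ≥ 0.
k=0: 19.6 kHz.
k=1: 33.6 kHz, 72.8 kHz.
k=2: 86.8 kHz, 126 kHz.
k=3: 140 kHz, 179.2 kHz.
k=4: 193.2 kHz, 232.4 kHz.
Within [41.8 kHz, 168.4 kHz]: 72.8 kHz, 86.8 kHz, 126 kHz, 140 kHz.

72.8 kHz, 86.8 kHz, 126 kHz, 140 kHz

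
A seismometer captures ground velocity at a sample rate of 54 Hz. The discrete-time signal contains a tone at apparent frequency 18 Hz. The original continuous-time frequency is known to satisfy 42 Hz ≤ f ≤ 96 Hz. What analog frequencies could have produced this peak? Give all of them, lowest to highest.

72 Hz, 90 Hz

Frequencies that alias to 18 Hz are k·fs ± 18 Hz for integer k ≥ 0.
k=0: 18 Hz.
k=1: 36 Hz, 72 Hz.
k=2: 90 Hz, 126 Hz.
k=3: 144 Hz, 180 Hz.
Within [42 Hz, 96 Hz]: 72 Hz, 90 Hz.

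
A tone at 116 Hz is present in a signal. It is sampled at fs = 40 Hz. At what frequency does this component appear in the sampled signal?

116 Hz mod fs = 36 Hz.
36 Hz > fs/2 = 20 Hz, folds to fs − 36 Hz = 4 Hz.

4 Hz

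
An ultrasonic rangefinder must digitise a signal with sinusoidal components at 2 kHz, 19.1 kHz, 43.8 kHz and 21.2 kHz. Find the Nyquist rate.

Highest-frequency component: 43.8 kHz.
Nyquist rate = 2 × 43.8 kHz = 87.6 kHz.

87.6 kHz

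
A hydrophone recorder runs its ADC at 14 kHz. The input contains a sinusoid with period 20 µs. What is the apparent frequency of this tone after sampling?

6 kHz

T = 20 µs → f = 1/T = 50 kHz.
50 kHz mod fs = 8 kHz.
8 kHz > fs/2 = 7 kHz, folds to fs − 8 kHz = 6 kHz.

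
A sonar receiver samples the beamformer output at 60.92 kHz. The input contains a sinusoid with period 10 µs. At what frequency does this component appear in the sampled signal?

21.84 kHz

T = 10 µs → f = 1/T = 100 kHz.
100 kHz mod fs = 39.08 kHz.
39.08 kHz > fs/2 = 30.46 kHz, folds to fs − 39.08 kHz = 21.84 kHz.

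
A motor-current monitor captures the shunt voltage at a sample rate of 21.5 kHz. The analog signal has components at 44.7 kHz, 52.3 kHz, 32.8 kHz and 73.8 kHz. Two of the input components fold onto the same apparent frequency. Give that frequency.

9.3 kHz

fs/2 = 10.75 kHz.
44.7 kHz mod fs = 1.7 kHz.
1.7 kHz ≤ fs/2 = 10.75 kHz, appears at 1.7 kHz.
52.3 kHz mod fs = 9.3 kHz.
9.3 kHz ≤ fs/2 = 10.75 kHz, appears at 9.3 kHz.
32.8 kHz mod fs = 11.3 kHz.
11.3 kHz > fs/2 = 10.75 kHz, folds to fs − 11.3 kHz = 10.2 kHz.
73.8 kHz mod fs = 9.3 kHz.
9.3 kHz ≤ fs/2 = 10.75 kHz, appears at 9.3 kHz.
52.3 kHz and 73.8 kHz both map to 9.3 kHz.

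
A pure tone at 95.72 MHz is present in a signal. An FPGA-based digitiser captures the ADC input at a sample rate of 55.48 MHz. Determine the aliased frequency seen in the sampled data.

15.24 MHz

95.72 MHz mod fs = 40.24 MHz.
40.24 MHz > fs/2 = 27.74 MHz, folds to fs − 40.24 MHz = 15.24 MHz.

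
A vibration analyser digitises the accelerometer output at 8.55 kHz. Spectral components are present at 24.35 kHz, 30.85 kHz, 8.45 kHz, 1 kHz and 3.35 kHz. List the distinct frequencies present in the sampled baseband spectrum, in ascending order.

fs/2 = 4.275 kHz.
24.35 kHz mod fs = 7.25 kHz.
7.25 kHz > fs/2 = 4.275 kHz, folds to fs − 7.25 kHz = 1.3 kHz.
30.85 kHz mod fs = 5.2 kHz.
5.2 kHz > fs/2 = 4.275 kHz, folds to fs − 5.2 kHz = 3.35 kHz.
8.45 kHz > fs/2 = 4.275 kHz, folds to fs − 8.45 kHz = 0.1 kHz.
1 kHz ≤ fs/2 = 4.275 kHz, passes unchanged.
3.35 kHz ≤ fs/2 = 4.275 kHz, passes unchanged.
Distinct values: {0.1 kHz, 1 kHz, 1.3 kHz, 3.35 kHz}.

0.1 kHz, 1 kHz, 1.3 kHz, 3.35 kHz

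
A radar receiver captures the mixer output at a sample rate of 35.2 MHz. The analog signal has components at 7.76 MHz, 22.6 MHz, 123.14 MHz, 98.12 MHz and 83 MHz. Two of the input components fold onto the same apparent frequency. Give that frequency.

12.6 MHz

fs/2 = 17.6 MHz.
7.76 MHz ≤ fs/2 = 17.6 MHz, passes unchanged.
22.6 MHz > fs/2 = 17.6 MHz, folds to fs − 22.6 MHz = 12.6 MHz.
123.14 MHz mod fs = 17.54 MHz.
17.54 MHz ≤ fs/2 = 17.6 MHz, appears at 17.54 MHz.
98.12 MHz mod fs = 27.72 MHz.
27.72 MHz > fs/2 = 17.6 MHz, folds to fs − 27.72 MHz = 7.48 MHz.
83 MHz mod fs = 12.6 MHz.
12.6 MHz ≤ fs/2 = 17.6 MHz, appears at 12.6 MHz.
22.6 MHz and 83 MHz both map to 12.6 MHz.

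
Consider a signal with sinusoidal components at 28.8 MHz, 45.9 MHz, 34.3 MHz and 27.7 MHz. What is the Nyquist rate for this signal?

91.8 MHz

Highest-frequency component: 45.9 MHz.
Nyquist rate = 2 × 45.9 MHz = 91.8 MHz.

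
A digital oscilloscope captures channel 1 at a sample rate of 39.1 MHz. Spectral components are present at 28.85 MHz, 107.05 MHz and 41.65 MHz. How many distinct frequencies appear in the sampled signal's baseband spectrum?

fs/2 = 19.55 MHz.
28.85 MHz > fs/2 = 19.55 MHz, folds to fs − 28.85 MHz = 10.25 MHz.
107.05 MHz mod fs = 28.85 MHz.
28.85 MHz > fs/2 = 19.55 MHz, folds to fs − 28.85 MHz = 10.25 MHz.
41.65 MHz mod fs = 2.55 MHz.
2.55 MHz ≤ fs/2 = 19.55 MHz, appears at 2.55 MHz.
Distinct values: {2.55 MHz, 10.25 MHz} → 2.

2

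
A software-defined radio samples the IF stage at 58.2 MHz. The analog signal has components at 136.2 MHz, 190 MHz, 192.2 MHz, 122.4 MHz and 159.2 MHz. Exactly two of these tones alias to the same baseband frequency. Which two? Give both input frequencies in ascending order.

fs/2 = 29.1 MHz.
136.2 MHz mod fs = 19.8 MHz.
19.8 MHz ≤ fs/2 = 29.1 MHz, appears at 19.8 MHz.
190 MHz mod fs = 15.4 MHz.
15.4 MHz ≤ fs/2 = 29.1 MHz, appears at 15.4 MHz.
192.2 MHz mod fs = 17.6 MHz.
17.6 MHz ≤ fs/2 = 29.1 MHz, appears at 17.6 MHz.
122.4 MHz mod fs = 6 MHz.
6 MHz ≤ fs/2 = 29.1 MHz, appears at 6 MHz.
159.2 MHz mod fs = 42.8 MHz.
42.8 MHz > fs/2 = 29.1 MHz, folds to fs − 42.8 MHz = 15.4 MHz.
159.2 MHz and 190 MHz both map to 15.4 MHz.

159.2 MHz, 190 MHz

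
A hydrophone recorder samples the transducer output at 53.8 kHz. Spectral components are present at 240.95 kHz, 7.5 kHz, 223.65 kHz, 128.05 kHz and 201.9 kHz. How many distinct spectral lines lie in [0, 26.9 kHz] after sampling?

fs/2 = 26.9 kHz.
240.95 kHz mod fs = 25.75 kHz.
25.75 kHz ≤ fs/2 = 26.9 kHz, appears at 25.75 kHz.
7.5 kHz ≤ fs/2 = 26.9 kHz, passes unchanged.
223.65 kHz mod fs = 8.45 kHz.
8.45 kHz ≤ fs/2 = 26.9 kHz, appears at 8.45 kHz.
128.05 kHz mod fs = 20.45 kHz.
20.45 kHz ≤ fs/2 = 26.9 kHz, appears at 20.45 kHz.
201.9 kHz mod fs = 40.5 kHz.
40.5 kHz > fs/2 = 26.9 kHz, folds to fs − 40.5 kHz = 13.3 kHz.
Distinct values: {7.5 kHz, 8.45 kHz, 13.3 kHz, 20.45 kHz, 25.75 kHz} → 5.

5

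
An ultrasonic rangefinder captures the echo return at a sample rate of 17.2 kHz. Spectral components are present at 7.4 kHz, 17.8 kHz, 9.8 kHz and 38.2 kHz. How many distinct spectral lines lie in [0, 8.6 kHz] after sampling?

3

fs/2 = 8.6 kHz.
7.4 kHz ≤ fs/2 = 8.6 kHz, passes unchanged.
17.8 kHz mod fs = 0.6 kHz.
0.6 kHz ≤ fs/2 = 8.6 kHz, appears at 0.6 kHz.
9.8 kHz > fs/2 = 8.6 kHz, folds to fs − 9.8 kHz = 7.4 kHz.
38.2 kHz mod fs = 3.8 kHz.
3.8 kHz ≤ fs/2 = 8.6 kHz, appears at 3.8 kHz.
Distinct values: {0.6 kHz, 3.8 kHz, 7.4 kHz} → 3.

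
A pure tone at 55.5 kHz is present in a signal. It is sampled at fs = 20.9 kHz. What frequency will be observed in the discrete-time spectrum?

55.5 kHz mod fs = 13.7 kHz.
13.7 kHz > fs/2 = 10.45 kHz, folds to fs − 13.7 kHz = 7.2 kHz.

7.2 kHz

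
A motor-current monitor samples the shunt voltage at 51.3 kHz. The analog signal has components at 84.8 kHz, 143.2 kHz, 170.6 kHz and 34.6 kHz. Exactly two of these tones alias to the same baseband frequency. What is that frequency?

fs/2 = 25.65 kHz.
84.8 kHz mod fs = 33.5 kHz.
33.5 kHz > fs/2 = 25.65 kHz, folds to fs − 33.5 kHz = 17.8 kHz.
143.2 kHz mod fs = 40.6 kHz.
40.6 kHz > fs/2 = 25.65 kHz, folds to fs − 40.6 kHz = 10.7 kHz.
170.6 kHz mod fs = 16.7 kHz.
16.7 kHz ≤ fs/2 = 25.65 kHz, appears at 16.7 kHz.
34.6 kHz > fs/2 = 25.65 kHz, folds to fs − 34.6 kHz = 16.7 kHz.
34.6 kHz and 170.6 kHz both map to 16.7 kHz.

16.7 kHz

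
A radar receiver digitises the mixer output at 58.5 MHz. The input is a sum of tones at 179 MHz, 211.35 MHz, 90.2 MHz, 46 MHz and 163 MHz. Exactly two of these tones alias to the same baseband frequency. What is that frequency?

12.5 MHz

fs/2 = 29.25 MHz.
179 MHz mod fs = 3.5 MHz.
3.5 MHz ≤ fs/2 = 29.25 MHz, appears at 3.5 MHz.
211.35 MHz mod fs = 35.85 MHz.
35.85 MHz > fs/2 = 29.25 MHz, folds to fs − 35.85 MHz = 22.65 MHz.
90.2 MHz mod fs = 31.7 MHz.
31.7 MHz > fs/2 = 29.25 MHz, folds to fs − 31.7 MHz = 26.8 MHz.
46 MHz > fs/2 = 29.25 MHz, folds to fs − 46 MHz = 12.5 MHz.
163 MHz mod fs = 46 MHz.
46 MHz > fs/2 = 29.25 MHz, folds to fs − 46 MHz = 12.5 MHz.
46 MHz and 163 MHz both map to 12.5 MHz.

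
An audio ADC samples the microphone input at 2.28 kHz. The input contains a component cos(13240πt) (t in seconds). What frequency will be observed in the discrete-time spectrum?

ω = 13240π rad/s → f = ω/(2π) = 6620 Hz = 6.62 kHz.
6.62 kHz mod fs = 2.06 kHz.
2.06 kHz > fs/2 = 1.14 kHz, folds to fs − 2.06 kHz = 0.22 kHz.

0.22 kHz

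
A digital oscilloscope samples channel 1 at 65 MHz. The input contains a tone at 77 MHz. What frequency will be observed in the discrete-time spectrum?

77 MHz mod fs = 12 MHz.
12 MHz ≤ fs/2 = 32.5 MHz, appears at 12 MHz.

12 MHz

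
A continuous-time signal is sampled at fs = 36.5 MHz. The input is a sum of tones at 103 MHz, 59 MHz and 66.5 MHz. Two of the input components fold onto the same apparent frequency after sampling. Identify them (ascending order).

66.5 MHz, 103 MHz

fs/2 = 18.25 MHz.
103 MHz mod fs = 30 MHz.
30 MHz > fs/2 = 18.25 MHz, folds to fs − 30 MHz = 6.5 MHz.
59 MHz mod fs = 22.5 MHz.
22.5 MHz > fs/2 = 18.25 MHz, folds to fs − 22.5 MHz = 14 MHz.
66.5 MHz mod fs = 30 MHz.
30 MHz > fs/2 = 18.25 MHz, folds to fs − 30 MHz = 6.5 MHz.
66.5 MHz and 103 MHz both map to 6.5 MHz.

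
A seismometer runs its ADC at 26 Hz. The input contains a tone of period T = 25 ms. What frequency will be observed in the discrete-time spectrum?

T = 25 ms → f = 1/T = 40 Hz.
40 Hz mod fs = 14 Hz.
14 Hz > fs/2 = 13 Hz, folds to fs − 14 Hz = 12 Hz.

12 Hz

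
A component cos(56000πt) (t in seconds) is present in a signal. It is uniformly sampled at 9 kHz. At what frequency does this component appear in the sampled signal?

ω = 56000π rad/s → f = ω/(2π) = 28000 Hz = 28 kHz.
28 kHz mod fs = 1 kHz.
1 kHz ≤ fs/2 = 4.5 kHz, appears at 1 kHz.

1 kHz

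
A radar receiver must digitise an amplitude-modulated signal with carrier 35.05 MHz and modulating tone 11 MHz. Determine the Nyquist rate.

AM sidebands sit at fc ± fm = 24.05 MHz and 46.05 MHz.
Highest-frequency component: 46.05 MHz.
Nyquist rate = 2 × 46.05 MHz = 92.1 MHz.

92.1 MHz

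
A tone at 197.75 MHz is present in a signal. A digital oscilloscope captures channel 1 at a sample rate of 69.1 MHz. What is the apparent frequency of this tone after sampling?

197.75 MHz mod fs = 59.55 MHz.
59.55 MHz > fs/2 = 34.55 MHz, folds to fs − 59.55 MHz = 9.55 MHz.

9.55 MHz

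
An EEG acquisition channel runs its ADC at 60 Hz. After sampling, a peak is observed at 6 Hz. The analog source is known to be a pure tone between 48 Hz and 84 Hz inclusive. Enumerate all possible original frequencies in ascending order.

54 Hz, 66 Hz

Frequencies that alias to 6 Hz are k·fs ± 6 Hz for integer k ≥ 0.
k=0: 6 Hz.
k=1: 54 Hz, 66 Hz.
k=2: 114 Hz, 126 Hz.
Within [48 Hz, 84 Hz]: 54 Hz, 66 Hz.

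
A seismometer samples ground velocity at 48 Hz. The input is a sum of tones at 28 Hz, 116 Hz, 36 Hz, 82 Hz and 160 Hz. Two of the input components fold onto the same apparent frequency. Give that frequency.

20 Hz

fs/2 = 24 Hz.
28 Hz > fs/2 = 24 Hz, folds to fs − 28 Hz = 20 Hz.
116 Hz mod fs = 20 Hz.
20 Hz ≤ fs/2 = 24 Hz, appears at 20 Hz.
36 Hz > fs/2 = 24 Hz, folds to fs − 36 Hz = 12 Hz.
82 Hz mod fs = 34 Hz.
34 Hz > fs/2 = 24 Hz, folds to fs − 34 Hz = 14 Hz.
160 Hz mod fs = 16 Hz.
16 Hz ≤ fs/2 = 24 Hz, appears at 16 Hz.
28 Hz and 116 Hz both map to 20 Hz.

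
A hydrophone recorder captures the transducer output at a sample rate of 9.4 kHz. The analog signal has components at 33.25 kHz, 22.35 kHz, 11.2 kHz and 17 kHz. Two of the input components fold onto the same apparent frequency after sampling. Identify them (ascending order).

11.2 kHz, 17 kHz

fs/2 = 4.7 kHz.
33.25 kHz mod fs = 5.05 kHz.
5.05 kHz > fs/2 = 4.7 kHz, folds to fs − 5.05 kHz = 4.35 kHz.
22.35 kHz mod fs = 3.55 kHz.
3.55 kHz ≤ fs/2 = 4.7 kHz, appears at 3.55 kHz.
11.2 kHz mod fs = 1.8 kHz.
1.8 kHz ≤ fs/2 = 4.7 kHz, appears at 1.8 kHz.
17 kHz mod fs = 7.6 kHz.
7.6 kHz > fs/2 = 4.7 kHz, folds to fs − 7.6 kHz = 1.8 kHz.
11.2 kHz and 17 kHz both map to 1.8 kHz.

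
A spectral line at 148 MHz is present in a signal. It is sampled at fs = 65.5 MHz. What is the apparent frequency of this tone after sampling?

148 MHz mod fs = 17 MHz.
17 MHz ≤ fs/2 = 32.75 MHz, appears at 17 MHz.

17 MHz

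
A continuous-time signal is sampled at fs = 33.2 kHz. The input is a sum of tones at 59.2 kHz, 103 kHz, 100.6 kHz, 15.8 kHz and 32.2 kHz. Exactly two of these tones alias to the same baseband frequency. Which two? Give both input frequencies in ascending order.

32.2 kHz, 100.6 kHz

fs/2 = 16.6 kHz.
59.2 kHz mod fs = 26 kHz.
26 kHz > fs/2 = 16.6 kHz, folds to fs − 26 kHz = 7.2 kHz.
103 kHz mod fs = 3.4 kHz.
3.4 kHz ≤ fs/2 = 16.6 kHz, appears at 3.4 kHz.
100.6 kHz mod fs = 1 kHz.
1 kHz ≤ fs/2 = 16.6 kHz, appears at 1 kHz.
15.8 kHz ≤ fs/2 = 16.6 kHz, passes unchanged.
32.2 kHz > fs/2 = 16.6 kHz, folds to fs − 32.2 kHz = 1 kHz.
32.2 kHz and 100.6 kHz both map to 1 kHz.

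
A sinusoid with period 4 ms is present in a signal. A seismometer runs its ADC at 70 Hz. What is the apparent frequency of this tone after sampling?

30 Hz

T = 4 ms → f = 1/T = 250 Hz.
250 Hz mod fs = 40 Hz.
40 Hz > fs/2 = 35 Hz, folds to fs − 40 Hz = 30 Hz.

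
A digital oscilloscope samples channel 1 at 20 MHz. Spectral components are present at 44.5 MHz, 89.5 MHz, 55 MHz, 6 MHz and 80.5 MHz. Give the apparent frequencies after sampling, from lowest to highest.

fs/2 = 10 MHz.
44.5 MHz mod fs = 4.5 MHz.
4.5 MHz ≤ fs/2 = 10 MHz, appears at 4.5 MHz.
89.5 MHz mod fs = 9.5 MHz.
9.5 MHz ≤ fs/2 = 10 MHz, appears at 9.5 MHz.
55 MHz mod fs = 15 MHz.
15 MHz > fs/2 = 10 MHz, folds to fs − 15 MHz = 5 MHz.
6 MHz ≤ fs/2 = 10 MHz, passes unchanged.
80.5 MHz mod fs = 0.5 MHz.
0.5 MHz ≤ fs/2 = 10 MHz, appears at 0.5 MHz.
Distinct values: {0.5 MHz, 4.5 MHz, 5 MHz, 6 MHz, 9.5 MHz}.

0.5 MHz, 4.5 MHz, 5 MHz, 6 MHz, 9.5 MHz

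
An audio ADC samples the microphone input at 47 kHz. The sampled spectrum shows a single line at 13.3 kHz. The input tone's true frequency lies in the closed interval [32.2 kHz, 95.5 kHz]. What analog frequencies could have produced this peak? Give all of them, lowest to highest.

Frequencies that alias to 13.3 kHz are k·fs ± 13.3 kHz for integer k ≥ 0.
k=0: 13.3 kHz.
k=1: 33.7 kHz, 60.3 kHz.
k=2: 80.7 kHz, 107.3 kHz.
k=3: 127.7 kHz, 154.3 kHz.
Within [32.2 kHz, 95.5 kHz]: 33.7 kHz, 60.3 kHz, 80.7 kHz.

33.7 kHz, 60.3 kHz, 80.7 kHz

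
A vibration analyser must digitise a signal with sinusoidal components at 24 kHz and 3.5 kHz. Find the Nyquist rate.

Highest-frequency component: 24 kHz.
Nyquist rate = 2 × 24 kHz = 48 kHz.

48 kHz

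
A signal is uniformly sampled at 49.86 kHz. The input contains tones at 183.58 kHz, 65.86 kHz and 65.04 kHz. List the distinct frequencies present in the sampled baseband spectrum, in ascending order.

fs/2 = 24.93 kHz.
183.58 kHz mod fs = 34 kHz.
34 kHz > fs/2 = 24.93 kHz, folds to fs − 34 kHz = 15.86 kHz.
65.86 kHz mod fs = 16 kHz.
16 kHz ≤ fs/2 = 24.93 kHz, appears at 16 kHz.
65.04 kHz mod fs = 15.18 kHz.
15.18 kHz ≤ fs/2 = 24.93 kHz, appears at 15.18 kHz.
Distinct values: {15.18 kHz, 15.86 kHz, 16 kHz}.

15.18 kHz, 15.86 kHz, 16 kHz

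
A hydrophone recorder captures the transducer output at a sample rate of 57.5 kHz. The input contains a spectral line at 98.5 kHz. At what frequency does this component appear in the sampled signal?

98.5 kHz mod fs = 41 kHz.
41 kHz > fs/2 = 28.75 kHz, folds to fs − 41 kHz = 16.5 kHz.

16.5 kHz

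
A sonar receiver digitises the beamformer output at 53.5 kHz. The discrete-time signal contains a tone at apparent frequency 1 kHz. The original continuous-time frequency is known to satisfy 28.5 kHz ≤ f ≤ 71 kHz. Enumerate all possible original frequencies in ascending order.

Frequencies that alias to 1 kHz are k·fs ± 1 kHz for integer k ≥ 0.
k=0: 1 kHz.
k=1: 52.5 kHz, 54.5 kHz.
k=2: 106 kHz, 108 kHz.
Within [28.5 kHz, 71 kHz]: 52.5 kHz, 54.5 kHz.

52.5 kHz, 54.5 kHz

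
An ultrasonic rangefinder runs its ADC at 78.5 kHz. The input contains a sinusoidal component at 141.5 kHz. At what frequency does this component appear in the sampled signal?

141.5 kHz mod fs = 63 kHz.
63 kHz > fs/2 = 39.25 kHz, folds to fs − 63 kHz = 15.5 kHz.

15.5 kHz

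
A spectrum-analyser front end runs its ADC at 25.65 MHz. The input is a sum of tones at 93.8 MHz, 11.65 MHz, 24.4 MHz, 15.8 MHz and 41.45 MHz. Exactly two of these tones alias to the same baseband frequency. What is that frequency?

9.85 MHz

fs/2 = 12.825 MHz.
93.8 MHz mod fs = 16.85 MHz.
16.85 MHz > fs/2 = 12.825 MHz, folds to fs − 16.85 MHz = 8.8 MHz.
11.65 MHz ≤ fs/2 = 12.825 MHz, passes unchanged.
24.4 MHz > fs/2 = 12.825 MHz, folds to fs − 24.4 MHz = 1.25 MHz.
15.8 MHz > fs/2 = 12.825 MHz, folds to fs − 15.8 MHz = 9.85 MHz.
41.45 MHz mod fs = 15.8 MHz.
15.8 MHz > fs/2 = 12.825 MHz, folds to fs − 15.8 MHz = 9.85 MHz.
15.8 MHz and 41.45 MHz both map to 9.85 MHz.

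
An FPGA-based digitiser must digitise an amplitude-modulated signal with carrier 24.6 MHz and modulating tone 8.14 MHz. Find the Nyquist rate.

65.48 MHz

AM sidebands sit at fc ± fm = 16.46 MHz and 32.74 MHz.
Highest-frequency component: 32.74 MHz.
Nyquist rate = 2 × 32.74 MHz = 65.48 MHz.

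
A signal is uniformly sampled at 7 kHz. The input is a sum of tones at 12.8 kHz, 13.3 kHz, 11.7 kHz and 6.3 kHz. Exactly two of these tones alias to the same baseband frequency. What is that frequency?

fs/2 = 3.5 kHz.
12.8 kHz mod fs = 5.8 kHz.
5.8 kHz > fs/2 = 3.5 kHz, folds to fs − 5.8 kHz = 1.2 kHz.
13.3 kHz mod fs = 6.3 kHz.
6.3 kHz > fs/2 = 3.5 kHz, folds to fs − 6.3 kHz = 0.7 kHz.
11.7 kHz mod fs = 4.7 kHz.
4.7 kHz > fs/2 = 3.5 kHz, folds to fs − 4.7 kHz = 2.3 kHz.
6.3 kHz > fs/2 = 3.5 kHz, folds to fs − 6.3 kHz = 0.7 kHz.
6.3 kHz and 13.3 kHz both map to 0.7 kHz.

0.7 kHz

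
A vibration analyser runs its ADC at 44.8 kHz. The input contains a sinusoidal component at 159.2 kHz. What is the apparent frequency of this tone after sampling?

159.2 kHz mod fs = 24.8 kHz.
24.8 kHz > fs/2 = 22.4 kHz, folds to fs − 24.8 kHz = 20 kHz.

20 kHz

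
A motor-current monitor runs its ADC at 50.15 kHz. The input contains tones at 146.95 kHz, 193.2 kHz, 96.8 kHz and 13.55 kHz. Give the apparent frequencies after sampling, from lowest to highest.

fs/2 = 25.075 kHz.
146.95 kHz mod fs = 46.65 kHz.
46.65 kHz > fs/2 = 25.075 kHz, folds to fs − 46.65 kHz = 3.5 kHz.
193.2 kHz mod fs = 42.75 kHz.
42.75 kHz > fs/2 = 25.075 kHz, folds to fs − 42.75 kHz = 7.4 kHz.
96.8 kHz mod fs = 46.65 kHz.
46.65 kHz > fs/2 = 25.075 kHz, folds to fs − 46.65 kHz = 3.5 kHz.
13.55 kHz ≤ fs/2 = 25.075 kHz, passes unchanged.
Distinct values: {3.5 kHz, 7.4 kHz, 13.55 kHz}.

3.5 kHz, 7.4 kHz, 13.55 kHz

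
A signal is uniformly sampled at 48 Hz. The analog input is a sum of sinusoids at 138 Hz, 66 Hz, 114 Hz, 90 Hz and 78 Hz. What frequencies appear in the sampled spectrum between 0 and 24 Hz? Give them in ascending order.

6 Hz, 18 Hz

fs/2 = 24 Hz.
138 Hz mod fs = 42 Hz.
42 Hz > fs/2 = 24 Hz, folds to fs − 42 Hz = 6 Hz.
66 Hz mod fs = 18 Hz.
18 Hz ≤ fs/2 = 24 Hz, appears at 18 Hz.
114 Hz mod fs = 18 Hz.
18 Hz ≤ fs/2 = 24 Hz, appears at 18 Hz.
90 Hz mod fs = 42 Hz.
42 Hz > fs/2 = 24 Hz, folds to fs − 42 Hz = 6 Hz.
78 Hz mod fs = 30 Hz.
30 Hz > fs/2 = 24 Hz, folds to fs − 30 Hz = 18 Hz.
Distinct values: {6 Hz, 18 Hz}.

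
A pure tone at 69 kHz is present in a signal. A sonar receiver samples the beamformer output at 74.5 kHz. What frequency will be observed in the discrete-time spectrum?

69 kHz > fs/2 = 37.25 kHz, folds to fs − 69 kHz = 5.5 kHz.

5.5 kHz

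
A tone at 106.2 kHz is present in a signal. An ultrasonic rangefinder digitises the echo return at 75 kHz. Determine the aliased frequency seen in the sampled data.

106.2 kHz mod fs = 31.2 kHz.
31.2 kHz ≤ fs/2 = 37.5 kHz, appears at 31.2 kHz.

31.2 kHz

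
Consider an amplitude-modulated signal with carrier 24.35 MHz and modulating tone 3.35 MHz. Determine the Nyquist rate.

55.4 MHz

AM sidebands sit at fc ± fm = 21 MHz and 27.7 MHz.
Highest-frequency component: 27.7 MHz.
Nyquist rate = 2 × 27.7 MHz = 55.4 MHz.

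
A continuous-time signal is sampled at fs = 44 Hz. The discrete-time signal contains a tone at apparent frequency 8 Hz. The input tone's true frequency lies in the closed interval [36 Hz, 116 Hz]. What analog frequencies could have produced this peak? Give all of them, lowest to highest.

36 Hz, 52 Hz, 80 Hz, 96 Hz

Frequencies that alias to 8 Hz are k·fs ± 8 Hz for integer k ≥ 0.
k=0: 8 Hz.
k=1: 36 Hz, 52 Hz.
k=2: 80 Hz, 96 Hz.
k=3: 124 Hz, 140 Hz.
Within [36 Hz, 116 Hz]: 36 Hz, 52 Hz, 80 Hz, 96 Hz.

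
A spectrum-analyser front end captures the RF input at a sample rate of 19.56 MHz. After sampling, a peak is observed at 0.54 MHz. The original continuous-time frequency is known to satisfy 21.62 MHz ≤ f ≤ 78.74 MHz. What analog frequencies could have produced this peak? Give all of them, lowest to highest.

38.58 MHz, 39.66 MHz, 58.14 MHz, 59.22 MHz, 77.7 MHz

Frequencies that alias to 0.54 MHz are k·fs ± 0.54 MHz for integer k ≥ 0.
k=0: 0.54 MHz.
k=1: 19.02 MHz, 20.1 MHz.
k=2: 38.58 MHz, 39.66 MHz.
k=3: 58.14 MHz, 59.22 MHz.
k=4: 77.7 MHz, 78.78 MHz.
k=5: 97.26 MHz, 98.34 MHz.
Within [21.62 MHz, 78.74 MHz]: 38.58 MHz, 39.66 MHz, 58.14 MHz, 59.22 MHz, 77.7 MHz.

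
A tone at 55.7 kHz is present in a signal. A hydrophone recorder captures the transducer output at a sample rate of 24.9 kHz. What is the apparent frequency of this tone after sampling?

5.9 kHz

55.7 kHz mod fs = 5.9 kHz.
5.9 kHz ≤ fs/2 = 12.45 kHz, appears at 5.9 kHz.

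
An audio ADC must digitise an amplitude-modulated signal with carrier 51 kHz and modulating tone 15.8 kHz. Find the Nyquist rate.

133.6 kHz

AM sidebands sit at fc ± fm = 35.2 kHz and 66.8 kHz.
Highest-frequency component: 66.8 kHz.
Nyquist rate = 2 × 66.8 kHz = 133.6 kHz.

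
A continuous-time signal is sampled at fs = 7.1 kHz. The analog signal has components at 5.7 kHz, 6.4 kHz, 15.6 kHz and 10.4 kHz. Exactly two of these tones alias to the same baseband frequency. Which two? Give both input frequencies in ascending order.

5.7 kHz, 15.6 kHz

fs/2 = 3.55 kHz.
5.7 kHz > fs/2 = 3.55 kHz, folds to fs − 5.7 kHz = 1.4 kHz.
6.4 kHz > fs/2 = 3.55 kHz, folds to fs − 6.4 kHz = 0.7 kHz.
15.6 kHz mod fs = 1.4 kHz.
1.4 kHz ≤ fs/2 = 3.55 kHz, appears at 1.4 kHz.
10.4 kHz mod fs = 3.3 kHz.
3.3 kHz ≤ fs/2 = 3.55 kHz, appears at 3.3 kHz.
5.7 kHz and 15.6 kHz both map to 1.4 kHz.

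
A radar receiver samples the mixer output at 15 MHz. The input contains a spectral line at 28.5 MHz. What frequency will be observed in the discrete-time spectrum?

1.5 MHz

28.5 MHz mod fs = 13.5 MHz.
13.5 MHz > fs/2 = 7.5 MHz, folds to fs − 13.5 MHz = 1.5 MHz.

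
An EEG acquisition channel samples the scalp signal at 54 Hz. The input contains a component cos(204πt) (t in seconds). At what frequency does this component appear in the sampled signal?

ω = 204π rad/s → f = ω/(2π) = 102 Hz.
102 Hz mod fs = 48 Hz.
48 Hz > fs/2 = 27 Hz, folds to fs − 48 Hz = 6 Hz.

6 Hz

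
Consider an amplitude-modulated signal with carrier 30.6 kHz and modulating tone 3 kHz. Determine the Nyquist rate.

67.2 kHz

AM sidebands sit at fc ± fm = 27.6 kHz and 33.6 kHz.
Highest-frequency component: 33.6 kHz.
Nyquist rate = 2 × 33.6 kHz = 67.2 kHz.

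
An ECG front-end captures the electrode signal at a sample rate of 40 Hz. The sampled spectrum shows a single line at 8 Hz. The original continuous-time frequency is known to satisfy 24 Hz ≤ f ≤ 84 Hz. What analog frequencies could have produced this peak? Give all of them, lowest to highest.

32 Hz, 48 Hz, 72 Hz

Frequencies that alias to 8 Hz are k·fs ± 8 Hz for integer k ≥ 0.
k=0: 8 Hz.
k=1: 32 Hz, 48 Hz.
k=2: 72 Hz, 88 Hz.
k=3: 112 Hz, 128 Hz.
Within [24 Hz, 84 Hz]: 32 Hz, 48 Hz, 72 Hz.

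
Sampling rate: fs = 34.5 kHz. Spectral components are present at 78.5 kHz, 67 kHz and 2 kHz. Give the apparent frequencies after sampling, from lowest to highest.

fs/2 = 17.25 kHz.
78.5 kHz mod fs = 9.5 kHz.
9.5 kHz ≤ fs/2 = 17.25 kHz, appears at 9.5 kHz.
67 kHz mod fs = 32.5 kHz.
32.5 kHz > fs/2 = 17.25 kHz, folds to fs − 32.5 kHz = 2 kHz.
2 kHz ≤ fs/2 = 17.25 kHz, passes unchanged.
Distinct values: {2 kHz, 9.5 kHz}.

2 kHz, 9.5 kHz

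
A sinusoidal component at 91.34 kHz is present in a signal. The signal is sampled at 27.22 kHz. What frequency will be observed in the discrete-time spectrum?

9.68 kHz

91.34 kHz mod fs = 9.68 kHz.
9.68 kHz ≤ fs/2 = 13.61 kHz, appears at 9.68 kHz.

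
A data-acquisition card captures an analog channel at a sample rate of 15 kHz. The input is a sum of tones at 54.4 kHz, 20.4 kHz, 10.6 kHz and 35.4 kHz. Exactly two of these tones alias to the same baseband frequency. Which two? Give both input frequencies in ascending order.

20.4 kHz, 35.4 kHz

fs/2 = 7.5 kHz.
54.4 kHz mod fs = 9.4 kHz.
9.4 kHz > fs/2 = 7.5 kHz, folds to fs − 9.4 kHz = 5.6 kHz.
20.4 kHz mod fs = 5.4 kHz.
5.4 kHz ≤ fs/2 = 7.5 kHz, appears at 5.4 kHz.
10.6 kHz > fs/2 = 7.5 kHz, folds to fs − 10.6 kHz = 4.4 kHz.
35.4 kHz mod fs = 5.4 kHz.
5.4 kHz ≤ fs/2 = 7.5 kHz, appears at 5.4 kHz.
20.4 kHz and 35.4 kHz both map to 5.4 kHz.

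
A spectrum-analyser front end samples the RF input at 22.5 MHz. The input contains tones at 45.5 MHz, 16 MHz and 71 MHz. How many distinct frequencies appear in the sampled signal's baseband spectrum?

fs/2 = 11.25 MHz.
45.5 MHz mod fs = 0.5 MHz.
0.5 MHz ≤ fs/2 = 11.25 MHz, appears at 0.5 MHz.
16 MHz > fs/2 = 11.25 MHz, folds to fs − 16 MHz = 6.5 MHz.
71 MHz mod fs = 3.5 MHz.
3.5 MHz ≤ fs/2 = 11.25 MHz, appears at 3.5 MHz.
Distinct values: {0.5 MHz, 3.5 MHz, 6.5 MHz} → 3.

3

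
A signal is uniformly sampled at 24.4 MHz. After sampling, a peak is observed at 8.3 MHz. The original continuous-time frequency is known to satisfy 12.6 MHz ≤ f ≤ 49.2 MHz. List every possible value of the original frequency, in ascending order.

16.1 MHz, 32.7 MHz, 40.5 MHz

Frequencies that alias to 8.3 MHz are k·fs ± 8.3 MHz for integer k ≥ 0.
k=0: 8.3 MHz.
k=1: 16.1 MHz, 32.7 MHz.
k=2: 40.5 MHz, 57.1 MHz.
k=3: 64.9 MHz, 81.5 MHz.
Within [12.6 MHz, 49.2 MHz]: 16.1 MHz, 32.7 MHz, 40.5 MHz.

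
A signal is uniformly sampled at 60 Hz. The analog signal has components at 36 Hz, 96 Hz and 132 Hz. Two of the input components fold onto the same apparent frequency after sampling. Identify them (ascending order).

36 Hz, 96 Hz

fs/2 = 30 Hz.
36 Hz > fs/2 = 30 Hz, folds to fs − 36 Hz = 24 Hz.
96 Hz mod fs = 36 Hz.
36 Hz > fs/2 = 30 Hz, folds to fs − 36 Hz = 24 Hz.
132 Hz mod fs = 12 Hz.
12 Hz ≤ fs/2 = 30 Hz, appears at 12 Hz.
36 Hz and 96 Hz both map to 24 Hz.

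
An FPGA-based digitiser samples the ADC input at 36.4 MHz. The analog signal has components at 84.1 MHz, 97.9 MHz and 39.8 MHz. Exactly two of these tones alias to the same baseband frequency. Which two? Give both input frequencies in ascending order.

84.1 MHz, 97.9 MHz

fs/2 = 18.2 MHz.
84.1 MHz mod fs = 11.3 MHz.
11.3 MHz ≤ fs/2 = 18.2 MHz, appears at 11.3 MHz.
97.9 MHz mod fs = 25.1 MHz.
25.1 MHz > fs/2 = 18.2 MHz, folds to fs − 25.1 MHz = 11.3 MHz.
39.8 MHz mod fs = 3.4 MHz.
3.4 MHz ≤ fs/2 = 18.2 MHz, appears at 3.4 MHz.
84.1 MHz and 97.9 MHz both map to 11.3 MHz.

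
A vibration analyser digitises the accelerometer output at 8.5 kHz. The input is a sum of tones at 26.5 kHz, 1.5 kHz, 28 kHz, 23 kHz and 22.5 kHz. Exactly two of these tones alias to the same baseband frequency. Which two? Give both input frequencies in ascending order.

fs/2 = 4.25 kHz.
26.5 kHz mod fs = 1 kHz.
1 kHz ≤ fs/2 = 4.25 kHz, appears at 1 kHz.
1.5 kHz ≤ fs/2 = 4.25 kHz, passes unchanged.
28 kHz mod fs = 2.5 kHz.
2.5 kHz ≤ fs/2 = 4.25 kHz, appears at 2.5 kHz.
23 kHz mod fs = 6 kHz.
6 kHz > fs/2 = 4.25 kHz, folds to fs − 6 kHz = 2.5 kHz.
22.5 kHz mod fs = 5.5 kHz.
5.5 kHz > fs/2 = 4.25 kHz, folds to fs − 5.5 kHz = 3 kHz.
23 kHz and 28 kHz both map to 2.5 kHz.

23 kHz, 28 kHz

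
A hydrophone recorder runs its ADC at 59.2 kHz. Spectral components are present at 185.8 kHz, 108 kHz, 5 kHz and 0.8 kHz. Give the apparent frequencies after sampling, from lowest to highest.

0.8 kHz, 5 kHz, 8.2 kHz, 10.4 kHz

fs/2 = 29.6 kHz.
185.8 kHz mod fs = 8.2 kHz.
8.2 kHz ≤ fs/2 = 29.6 kHz, appears at 8.2 kHz.
108 kHz mod fs = 48.8 kHz.
48.8 kHz > fs/2 = 29.6 kHz, folds to fs − 48.8 kHz = 10.4 kHz.
5 kHz ≤ fs/2 = 29.6 kHz, passes unchanged.
0.8 kHz ≤ fs/2 = 29.6 kHz, passes unchanged.
Distinct values: {0.8 kHz, 5 kHz, 8.2 kHz, 10.4 kHz}.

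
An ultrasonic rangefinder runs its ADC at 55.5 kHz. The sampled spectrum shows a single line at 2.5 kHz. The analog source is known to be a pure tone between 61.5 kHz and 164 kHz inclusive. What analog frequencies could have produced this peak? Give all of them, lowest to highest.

108.5 kHz, 113.5 kHz, 164 kHz

Frequencies that alias to 2.5 kHz are k·fs ± 2.5 kHz for integer k ≥ 0.
k=0: 2.5 kHz.
k=1: 53 kHz, 58 kHz.
k=2: 108.5 kHz, 113.5 kHz.
k=3: 164 kHz, 169 kHz.
k=4: 219.5 kHz, 224.5 kHz.
Within [61.5 kHz, 164 kHz]: 108.5 kHz, 113.5 kHz, 164 kHz.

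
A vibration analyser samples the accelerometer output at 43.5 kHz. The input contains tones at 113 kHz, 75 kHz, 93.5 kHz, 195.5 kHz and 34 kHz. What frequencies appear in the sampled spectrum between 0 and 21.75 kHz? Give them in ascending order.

6.5 kHz, 9.5 kHz, 12 kHz, 17.5 kHz, 21.5 kHz

fs/2 = 21.75 kHz.
113 kHz mod fs = 26 kHz.
26 kHz > fs/2 = 21.75 kHz, folds to fs − 26 kHz = 17.5 kHz.
75 kHz mod fs = 31.5 kHz.
31.5 kHz > fs/2 = 21.75 kHz, folds to fs − 31.5 kHz = 12 kHz.
93.5 kHz mod fs = 6.5 kHz.
6.5 kHz ≤ fs/2 = 21.75 kHz, appears at 6.5 kHz.
195.5 kHz mod fs = 21.5 kHz.
21.5 kHz ≤ fs/2 = 21.75 kHz, appears at 21.5 kHz.
34 kHz > fs/2 = 21.75 kHz, folds to fs − 34 kHz = 9.5 kHz.
Distinct values: {6.5 kHz, 9.5 kHz, 12 kHz, 17.5 kHz, 21.5 kHz}.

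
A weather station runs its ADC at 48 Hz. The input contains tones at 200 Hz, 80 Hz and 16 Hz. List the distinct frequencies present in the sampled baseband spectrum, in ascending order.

fs/2 = 24 Hz.
200 Hz mod fs = 8 Hz.
8 Hz ≤ fs/2 = 24 Hz, appears at 8 Hz.
80 Hz mod fs = 32 Hz.
32 Hz > fs/2 = 24 Hz, folds to fs − 32 Hz = 16 Hz.
16 Hz ≤ fs/2 = 24 Hz, passes unchanged.
Distinct values: {8 Hz, 16 Hz}.

8 Hz, 16 Hz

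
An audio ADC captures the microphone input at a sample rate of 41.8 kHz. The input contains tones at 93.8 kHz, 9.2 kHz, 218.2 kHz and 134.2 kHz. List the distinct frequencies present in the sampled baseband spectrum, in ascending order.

8.8 kHz, 9.2 kHz, 10.2 kHz

fs/2 = 20.9 kHz.
93.8 kHz mod fs = 10.2 kHz.
10.2 kHz ≤ fs/2 = 20.9 kHz, appears at 10.2 kHz.
9.2 kHz ≤ fs/2 = 20.9 kHz, passes unchanged.
218.2 kHz mod fs = 9.2 kHz.
9.2 kHz ≤ fs/2 = 20.9 kHz, appears at 9.2 kHz.
134.2 kHz mod fs = 8.8 kHz.
8.8 kHz ≤ fs/2 = 20.9 kHz, appears at 8.8 kHz.
Distinct values: {8.8 kHz, 9.2 kHz, 10.2 kHz}.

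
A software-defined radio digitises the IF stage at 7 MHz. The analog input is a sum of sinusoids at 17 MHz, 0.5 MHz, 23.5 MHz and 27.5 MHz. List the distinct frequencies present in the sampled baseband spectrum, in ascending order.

0.5 MHz, 2.5 MHz, 3 MHz

fs/2 = 3.5 MHz.
17 MHz mod fs = 3 MHz.
3 MHz ≤ fs/2 = 3.5 MHz, appears at 3 MHz.
0.5 MHz ≤ fs/2 = 3.5 MHz, passes unchanged.
23.5 MHz mod fs = 2.5 MHz.
2.5 MHz ≤ fs/2 = 3.5 MHz, appears at 2.5 MHz.
27.5 MHz mod fs = 6.5 MHz.
6.5 MHz > fs/2 = 3.5 MHz, folds to fs − 6.5 MHz = 0.5 MHz.
Distinct values: {0.5 MHz, 2.5 MHz, 3 MHz}.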